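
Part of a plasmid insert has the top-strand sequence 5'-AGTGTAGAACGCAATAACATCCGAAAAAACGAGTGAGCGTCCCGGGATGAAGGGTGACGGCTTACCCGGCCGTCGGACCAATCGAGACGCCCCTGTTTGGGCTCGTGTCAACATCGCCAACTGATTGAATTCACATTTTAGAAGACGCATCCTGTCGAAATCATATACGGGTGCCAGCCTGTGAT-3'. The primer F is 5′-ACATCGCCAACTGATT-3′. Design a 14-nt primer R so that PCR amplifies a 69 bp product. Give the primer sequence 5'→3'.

5'-GGCTGGCACCCGTA-3'

The forward primer binds at positions 111–126, so a 69 bp product ends at position 111 + 69 − 1 = 179.
The reverse primer anneals to the top strand over positions 166–179, i.e. to TACGGGTGCCAGCC.
Its sequence written 5'→3' is the reverse complement: GGCTGGCACCCGTA.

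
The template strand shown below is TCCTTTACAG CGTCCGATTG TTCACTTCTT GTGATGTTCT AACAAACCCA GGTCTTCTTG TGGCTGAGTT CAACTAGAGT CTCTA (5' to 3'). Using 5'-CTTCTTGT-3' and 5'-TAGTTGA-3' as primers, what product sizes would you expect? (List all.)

The forward primer CTTCTTGT matches the top strand at positions 25–32, 54–61.
The reverse primer's reverse complement is TCAACTA, matching at positions 70–76.
Each forward site pairs with the reverse site to give a product ending at position 76: sizes 52, 23 bp.

52 bp, 23 bp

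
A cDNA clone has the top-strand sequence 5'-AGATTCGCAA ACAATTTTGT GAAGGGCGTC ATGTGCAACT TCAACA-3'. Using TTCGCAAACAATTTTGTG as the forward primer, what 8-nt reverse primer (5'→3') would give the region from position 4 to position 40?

The product's 3' end on the top strand is position 40.
The reverse primer anneals to the top strand over positions 33–40, i.e. to GTGCAACT.
Its sequence written 5'→3' is the reverse complement: AGTTGCAC.

5'-AGTTGCAC-3'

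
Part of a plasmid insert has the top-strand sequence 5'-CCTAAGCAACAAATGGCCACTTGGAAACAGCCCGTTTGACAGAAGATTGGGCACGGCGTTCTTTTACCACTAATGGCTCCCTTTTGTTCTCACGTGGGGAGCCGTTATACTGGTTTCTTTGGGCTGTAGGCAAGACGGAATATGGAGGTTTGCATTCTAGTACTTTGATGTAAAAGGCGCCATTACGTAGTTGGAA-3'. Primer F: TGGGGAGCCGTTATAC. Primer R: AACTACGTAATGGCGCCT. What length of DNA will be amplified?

Scanning the template, TGGGGAGCCGTTATAC occurs at positions 95–110; this primer anneals to the bottom strand there with its 3' end pointing downstream.
Taking the reverse complement of AACTACGTAATGGCGCCT gives AGGCGCCATTACGTAGTT, found at positions 175–192 on the template; the primer anneals here to the top strand with its 3' end pointing upstream.
Amplicon spans positions 95–192: 98 bp.

98 bp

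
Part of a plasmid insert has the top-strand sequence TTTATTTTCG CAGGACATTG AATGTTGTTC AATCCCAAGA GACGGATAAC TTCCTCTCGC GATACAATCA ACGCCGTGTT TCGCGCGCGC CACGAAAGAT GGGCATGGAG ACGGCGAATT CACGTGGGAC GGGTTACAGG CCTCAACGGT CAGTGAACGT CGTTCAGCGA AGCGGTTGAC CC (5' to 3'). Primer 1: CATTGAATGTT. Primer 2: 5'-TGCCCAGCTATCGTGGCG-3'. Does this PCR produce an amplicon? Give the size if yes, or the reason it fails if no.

Primer 2 (TGCCCAGCTATCGTGGCG) does not match the top strand, and its reverse complement CGCCACGATAGCTGGGCA does not match either.
With no annealing site for primer 2, no amplification occurs.

No product — primer 2 has no binding site in the template.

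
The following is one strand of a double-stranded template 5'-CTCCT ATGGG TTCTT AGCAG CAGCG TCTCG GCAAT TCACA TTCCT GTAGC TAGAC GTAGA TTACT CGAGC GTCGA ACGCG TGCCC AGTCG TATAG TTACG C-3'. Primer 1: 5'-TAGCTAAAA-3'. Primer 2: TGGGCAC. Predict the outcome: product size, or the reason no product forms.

No product — primer 1 has no binding site in the template.

Primer 1 (TAGCTAAAA) does not match the top strand, and its reverse complement TTTTAGCTA does not match either.
With no annealing site for primer 1, no amplification occurs.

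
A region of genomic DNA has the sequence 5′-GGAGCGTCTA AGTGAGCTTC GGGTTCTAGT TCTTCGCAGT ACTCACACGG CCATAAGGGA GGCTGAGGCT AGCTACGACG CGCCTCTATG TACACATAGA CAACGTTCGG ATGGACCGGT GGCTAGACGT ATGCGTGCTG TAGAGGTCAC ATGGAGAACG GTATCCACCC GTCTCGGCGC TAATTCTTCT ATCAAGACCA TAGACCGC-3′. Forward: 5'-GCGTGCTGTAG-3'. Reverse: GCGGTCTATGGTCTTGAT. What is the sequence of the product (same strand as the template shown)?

Forward primer GCGTGCTGTAG is found on the top strand at positions 133–143.
The reverse primer's reverse complement is ATCAAGACCATAGACCGC, which matches the template at positions 191–208.
The product is the template from position 133 through 208 (76 bp).

5'-GCGTGCTGTAGAGGTCACATGGAGAACGGTATCCACCCGTCTCGGCGCTAATTCTTCTATCAAGACCATAGACCGC-3'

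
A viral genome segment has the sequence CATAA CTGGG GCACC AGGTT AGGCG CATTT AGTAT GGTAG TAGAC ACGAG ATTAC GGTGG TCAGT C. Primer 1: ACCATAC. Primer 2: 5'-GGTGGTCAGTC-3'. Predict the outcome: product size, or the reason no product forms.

Primer 1 (ACCATAC) has reverse complement GTATGGT, which matches the top strand at positions 32–38; primer 1 anneals to the top strand there with its 3' end pointing upstream toward position 32.
Primer 2 (GGTGGTCAGTC) matches the top strand directly at positions 56–66; it anneals to the bottom strand with its 3' end pointing downstream toward position 66.
The 3' ends diverge (primer 1 extends toward position 1, primer 2 toward position 66), so the primers never converge on a shared product.

No product — the primers' 3' ends point away from each other.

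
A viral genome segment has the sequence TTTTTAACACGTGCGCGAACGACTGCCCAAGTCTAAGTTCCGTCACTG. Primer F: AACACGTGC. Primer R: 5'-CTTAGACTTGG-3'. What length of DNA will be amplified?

Forward primer AACACGTGC is found on the top strand at positions 6–14.
The reverse primer's reverse complement is CCAAGTCTAAG, which matches the template at positions 27–37.
The product runs from position 6 to position 37, so its length is 37 − 6 + 1 = 32 bp.

32 bp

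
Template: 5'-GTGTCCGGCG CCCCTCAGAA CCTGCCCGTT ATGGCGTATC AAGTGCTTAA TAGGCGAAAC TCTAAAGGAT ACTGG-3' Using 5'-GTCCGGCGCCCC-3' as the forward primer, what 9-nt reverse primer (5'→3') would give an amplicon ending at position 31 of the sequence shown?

The forward primer binds at positions 3–14; the product's 3' end on the top strand is position 31.
The reverse primer anneals to the top strand over positions 23–31, i.e. to TGCCCGTTA.
Its sequence written 5'→3' is the reverse complement: TAACGGGCA.

5'-TAACGGGCA-3'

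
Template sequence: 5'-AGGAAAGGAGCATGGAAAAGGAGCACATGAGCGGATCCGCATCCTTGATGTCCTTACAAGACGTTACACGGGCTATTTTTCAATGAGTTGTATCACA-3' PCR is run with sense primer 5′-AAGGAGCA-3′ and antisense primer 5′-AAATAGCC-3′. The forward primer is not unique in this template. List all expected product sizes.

74 bp, 61 bp

The forward primer AAGGAGCA matches the top strand at positions 5–12, 18–25.
The reverse primer's reverse complement is GGCTATTT, matching at positions 71–78.
Each forward site pairs with the reverse site to give a product ending at position 78: sizes 74, 61 bp.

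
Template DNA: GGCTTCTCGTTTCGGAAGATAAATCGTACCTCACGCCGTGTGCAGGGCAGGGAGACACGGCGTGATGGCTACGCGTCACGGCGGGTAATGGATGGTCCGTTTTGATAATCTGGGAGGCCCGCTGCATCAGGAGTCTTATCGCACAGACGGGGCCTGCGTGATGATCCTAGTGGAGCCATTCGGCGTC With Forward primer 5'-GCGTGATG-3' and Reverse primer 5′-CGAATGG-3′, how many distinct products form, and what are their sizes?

The forward primer GCGTGATG matches the top strand at positions 60–67, 156–163.
The reverse primer's reverse complement is CCATTCG, matching at positions 176–182.
Each forward site pairs with the reverse site to give a product ending at position 182: sizes 123, 27 bp.

Two products: 123 bp, 27 bp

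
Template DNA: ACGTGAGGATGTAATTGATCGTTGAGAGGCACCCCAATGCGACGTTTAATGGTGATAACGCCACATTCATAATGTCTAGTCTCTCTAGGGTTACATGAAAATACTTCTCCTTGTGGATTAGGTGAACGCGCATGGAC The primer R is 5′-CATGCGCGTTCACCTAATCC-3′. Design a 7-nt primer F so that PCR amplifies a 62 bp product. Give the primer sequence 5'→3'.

5'-TGTCTAG-3'

The reverse primer's reverse complement GGATTAGGTGAACGCGCATG matches the template at positions 115–134, so the product ends at position 134.
A 62 bp product then starts at position 134 − 62 + 1 = 73.
The forward primer is identical to the top strand there: TGTCTAG.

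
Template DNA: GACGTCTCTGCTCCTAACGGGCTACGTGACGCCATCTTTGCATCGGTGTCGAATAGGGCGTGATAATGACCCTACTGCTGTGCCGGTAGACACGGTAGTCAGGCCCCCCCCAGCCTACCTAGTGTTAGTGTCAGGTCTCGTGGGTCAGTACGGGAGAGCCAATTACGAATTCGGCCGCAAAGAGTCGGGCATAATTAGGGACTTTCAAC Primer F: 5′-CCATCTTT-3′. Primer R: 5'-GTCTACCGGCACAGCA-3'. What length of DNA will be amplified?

60 bp

Scanning the template, CCATCTTT occurs at positions 32–39; this primer anneals to the bottom strand there with its 3' end pointing downstream.
The reverse primer's reverse complement is TGCTGTGCCGGTAGAC, which matches the template at positions 76–91.
Product length = (reverse-primer end) − (forward-primer start) + 1 = 91 − 32 + 1 = 60 bp.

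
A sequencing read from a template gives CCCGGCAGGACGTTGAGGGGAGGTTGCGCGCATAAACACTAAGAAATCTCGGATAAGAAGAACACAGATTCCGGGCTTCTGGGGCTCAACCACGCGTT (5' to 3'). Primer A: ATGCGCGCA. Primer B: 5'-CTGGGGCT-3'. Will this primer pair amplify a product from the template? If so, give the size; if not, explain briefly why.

No product — the primers' 3' ends point away from each other.

Primer A (ATGCGCGCA) has reverse complement TGCGCGCAT, which matches the top strand at positions 25–33; primer A anneals to the top strand there with its 3' end pointing upstream toward position 25.
Primer B (CTGGGGCT) matches the top strand directly at positions 79–86; it anneals to the bottom strand with its 3' end pointing downstream toward position 86.
The 3' ends diverge (primer A extends toward position 1, primer B toward position 98), so the primers never converge on a shared product.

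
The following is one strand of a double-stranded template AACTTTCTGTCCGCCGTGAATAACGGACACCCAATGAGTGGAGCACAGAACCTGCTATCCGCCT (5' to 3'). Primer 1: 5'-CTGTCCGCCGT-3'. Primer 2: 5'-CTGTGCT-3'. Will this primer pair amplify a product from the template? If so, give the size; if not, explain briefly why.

Primer 1 (CTGTCCGCCGT) matches the top strand at positions 7–17; it acts as a forward primer.
Primer 2's reverse complement is AGCACAG, matching the top strand at positions 42–48; it acts as a reverse primer.
The 3' ends face each other across positions 7–48, giving a 42 bp product.

Yes — a 42 bp product.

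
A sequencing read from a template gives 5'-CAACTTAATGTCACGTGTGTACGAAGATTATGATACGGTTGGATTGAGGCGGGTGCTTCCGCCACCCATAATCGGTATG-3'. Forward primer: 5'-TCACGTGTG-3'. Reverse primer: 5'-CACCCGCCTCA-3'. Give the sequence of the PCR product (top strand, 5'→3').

5'-TCACGTGTGTACGAAGATTATGATACGGTTGGATTGAGGCGGGTG-3'

Forward primer TCACGTGTG is found on the top strand at positions 11–19.
Reverse complement of the reverse primer: TGAGGCGGGTG. This occurs on the top strand at positions 45–55.
The product is the template from position 11 through 55 (45 bp).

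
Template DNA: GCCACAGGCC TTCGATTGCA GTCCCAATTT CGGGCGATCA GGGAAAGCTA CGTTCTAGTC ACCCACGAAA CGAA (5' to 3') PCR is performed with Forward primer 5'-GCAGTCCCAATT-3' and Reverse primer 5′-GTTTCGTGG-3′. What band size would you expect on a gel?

Scanning the template, GCAGTCCCAATT occurs at positions 18–29; this primer anneals to the bottom strand there with its 3' end pointing downstream.
Taking the reverse complement of GTTTCGTGG gives CCACGAAAC, found at positions 63–71 on the template; the primer anneals here to the top strand with its 3' end pointing upstream.
Amplicon spans positions 18–71: 54 bp.

54 bp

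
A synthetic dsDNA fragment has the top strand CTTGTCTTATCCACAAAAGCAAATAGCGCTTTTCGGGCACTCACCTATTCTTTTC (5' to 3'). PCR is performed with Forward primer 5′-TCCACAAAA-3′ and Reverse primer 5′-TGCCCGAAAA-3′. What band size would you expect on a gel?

Scanning the template, TCCACAAAA occurs at positions 10–18; this primer anneals to the bottom strand there with its 3' end pointing downstream.
The reverse primer's reverse complement is TTTTCGGGCA, which matches the template at positions 30–39.
The product runs from position 10 to position 39, so its length is 39 − 10 + 1 = 30 bp.

30 bp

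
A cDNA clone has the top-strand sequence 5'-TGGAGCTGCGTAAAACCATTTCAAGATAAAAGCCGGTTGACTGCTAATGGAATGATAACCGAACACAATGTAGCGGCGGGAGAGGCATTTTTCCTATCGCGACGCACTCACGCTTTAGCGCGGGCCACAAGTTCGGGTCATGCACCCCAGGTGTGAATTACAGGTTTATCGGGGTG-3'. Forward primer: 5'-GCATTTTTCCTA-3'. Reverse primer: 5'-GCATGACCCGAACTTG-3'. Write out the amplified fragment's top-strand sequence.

Forward primer GCATTTTTCCTA is found on the top strand at positions 85–96.
The reverse primer's reverse complement is CAAGTTCGGGTCATGC, which matches the template at positions 128–143.
The product is the template from position 85 through 143 (59 bp).

5'-GCATTTTTCCTATCGCGACGCACTCACGCTTTAGCGCGGGCCACAAGTTCGGGTCATGC-3'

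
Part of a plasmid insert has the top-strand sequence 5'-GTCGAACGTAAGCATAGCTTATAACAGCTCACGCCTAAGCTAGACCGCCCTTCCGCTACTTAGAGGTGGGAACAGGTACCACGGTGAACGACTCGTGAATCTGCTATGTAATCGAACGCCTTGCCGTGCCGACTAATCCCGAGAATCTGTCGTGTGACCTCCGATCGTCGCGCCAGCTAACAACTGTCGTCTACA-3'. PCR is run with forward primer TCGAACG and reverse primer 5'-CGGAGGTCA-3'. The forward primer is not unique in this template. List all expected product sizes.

The forward primer TCGAACG matches the top strand at positions 2–8, 112–118.
The reverse primer's reverse complement is TGACCTCCG, matching at positions 155–163.
Each forward site pairs with the reverse site to give a product ending at position 163: sizes 162, 52 bp.

162 bp, 52 bp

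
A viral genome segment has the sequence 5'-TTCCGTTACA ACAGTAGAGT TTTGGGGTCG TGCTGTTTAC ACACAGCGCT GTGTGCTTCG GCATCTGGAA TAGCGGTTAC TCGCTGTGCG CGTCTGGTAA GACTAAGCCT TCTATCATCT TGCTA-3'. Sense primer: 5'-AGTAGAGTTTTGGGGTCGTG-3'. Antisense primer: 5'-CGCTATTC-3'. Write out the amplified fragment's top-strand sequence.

The forward primer matches the template at positions 13–32.
Taking the reverse complement of CGCTATTC gives GAATAGCG, found at positions 68–75 on the template; the primer anneals here to the top strand with its 3' end pointing upstream.
The product is the template from position 13 through 75 (63 bp).

5'-AGTAGAGTTTTGGGGTCGTGCTGTTTACACACAGCGCTGTGTGCTTCGGCATCTGGAATAGCG-3'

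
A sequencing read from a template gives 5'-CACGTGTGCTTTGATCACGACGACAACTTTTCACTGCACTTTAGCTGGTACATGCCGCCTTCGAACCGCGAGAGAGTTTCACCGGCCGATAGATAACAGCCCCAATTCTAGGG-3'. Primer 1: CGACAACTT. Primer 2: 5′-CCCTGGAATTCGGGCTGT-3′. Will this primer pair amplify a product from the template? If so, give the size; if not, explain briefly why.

Primer 2 (CCCTGGAATTCGGGCTGT) does not match the top strand, and its reverse complement ACAGCCCGAATTCCAGGG does not match either.
With no annealing site for primer 2, no amplification occurs.

No product — primer 2 has no binding site in the template.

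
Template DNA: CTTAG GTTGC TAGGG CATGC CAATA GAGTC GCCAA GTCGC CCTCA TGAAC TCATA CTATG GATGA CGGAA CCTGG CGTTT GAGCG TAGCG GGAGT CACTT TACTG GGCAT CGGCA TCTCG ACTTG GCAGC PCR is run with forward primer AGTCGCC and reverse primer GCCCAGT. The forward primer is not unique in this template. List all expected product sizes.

The forward primer AGTCGCC matches the top strand at positions 27–33, 35–41.
The reverse primer's reverse complement is ACTGGGC, matching at positions 102–108.
Each forward site pairs with the reverse site to give a product ending at position 108: sizes 82, 74 bp.

82 bp, 74 bp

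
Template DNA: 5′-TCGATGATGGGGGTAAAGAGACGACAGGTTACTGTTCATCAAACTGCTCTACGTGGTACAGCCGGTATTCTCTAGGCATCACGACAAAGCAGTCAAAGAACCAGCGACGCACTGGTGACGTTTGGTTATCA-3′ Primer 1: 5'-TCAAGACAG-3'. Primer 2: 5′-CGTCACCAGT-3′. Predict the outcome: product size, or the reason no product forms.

No product — primer 1 has no binding site in the template.

Primer 1 (TCAAGACAG) does not match the top strand, and its reverse complement CTGTCTTGA does not match either.
With no annealing site for primer 1, no amplification occurs.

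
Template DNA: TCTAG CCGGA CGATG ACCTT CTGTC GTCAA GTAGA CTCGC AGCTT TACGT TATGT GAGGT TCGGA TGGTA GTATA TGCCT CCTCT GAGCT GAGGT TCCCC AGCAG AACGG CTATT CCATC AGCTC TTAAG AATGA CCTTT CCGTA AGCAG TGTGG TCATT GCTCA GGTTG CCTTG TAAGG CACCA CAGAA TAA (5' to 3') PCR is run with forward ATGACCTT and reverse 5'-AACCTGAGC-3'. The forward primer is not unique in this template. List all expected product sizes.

157 bp, 38 bp

The forward primer ATGACCTT matches the top strand at positions 13–20, 132–139.
The reverse primer's reverse complement is GCTCAGGTT, matching at positions 161–169.
Each forward site pairs with the reverse site to give a product ending at position 169: sizes 157, 38 bp.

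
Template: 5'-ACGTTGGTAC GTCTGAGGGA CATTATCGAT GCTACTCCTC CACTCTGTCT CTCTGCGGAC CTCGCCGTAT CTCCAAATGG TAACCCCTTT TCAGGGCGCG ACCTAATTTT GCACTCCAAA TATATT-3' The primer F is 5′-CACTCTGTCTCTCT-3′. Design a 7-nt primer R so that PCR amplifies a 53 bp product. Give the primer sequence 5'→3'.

The forward primer binds at positions 41–54, so a 53 bp product ends at position 41 + 53 − 1 = 93.
The reverse primer anneals to the top strand over positions 87–93, i.e. to CTTTTCA.
Its sequence written 5'→3' is the reverse complement: TGAAAAG.

5'-TGAAAAG-3'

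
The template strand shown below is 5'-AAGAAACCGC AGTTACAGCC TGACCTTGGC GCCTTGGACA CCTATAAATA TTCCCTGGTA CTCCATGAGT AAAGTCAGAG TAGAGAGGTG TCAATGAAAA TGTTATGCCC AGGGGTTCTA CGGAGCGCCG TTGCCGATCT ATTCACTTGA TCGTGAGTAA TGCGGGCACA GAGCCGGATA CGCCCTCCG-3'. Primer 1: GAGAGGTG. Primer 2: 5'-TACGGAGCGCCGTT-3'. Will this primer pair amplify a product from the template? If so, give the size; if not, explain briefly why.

Primer 1 (GAGAGGTG) matches the top strand at positions 83–90 (3' end points downstream).
Primer 2 (TACGGAGCGCCGTT) also matches the top strand directly, at positions 119–132 — its reverse complement AACGGCGCTCCGTA is not present.
Both primers anneal to the bottom strand with 3' ends pointing the same way, so neither can prime synthesis back toward the other.

No product — both primers anneal to the same strand and extend in the same direction.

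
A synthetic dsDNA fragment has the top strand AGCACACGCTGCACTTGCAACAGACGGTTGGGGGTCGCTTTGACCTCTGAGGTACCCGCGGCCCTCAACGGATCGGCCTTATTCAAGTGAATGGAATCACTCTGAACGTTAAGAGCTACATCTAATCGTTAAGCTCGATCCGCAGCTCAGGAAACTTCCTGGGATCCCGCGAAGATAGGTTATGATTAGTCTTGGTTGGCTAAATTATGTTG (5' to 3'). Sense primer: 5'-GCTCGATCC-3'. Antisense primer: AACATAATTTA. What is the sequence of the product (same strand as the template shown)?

Forward primer GCTCGATCC is found on the top strand at positions 133–141.
Reverse complement of the reverse primer: TAAATTATGTT. This occurs on the top strand at positions 201–211.
The product is the template from position 133 through 211 (79 bp).

5'-GCTCGATCCGCAGCTCAGGAAACTTCCTGGGATCCCGCGAAGATAGGTTATGATTAGTCTTGGTTGGCTAAATTATGTT-3'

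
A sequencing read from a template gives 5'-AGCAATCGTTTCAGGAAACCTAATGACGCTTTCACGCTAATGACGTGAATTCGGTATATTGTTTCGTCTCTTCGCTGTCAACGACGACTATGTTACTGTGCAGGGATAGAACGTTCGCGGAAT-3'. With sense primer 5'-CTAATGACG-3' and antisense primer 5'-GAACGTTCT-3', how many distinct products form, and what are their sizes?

The forward primer CTAATGACG matches the top strand at positions 20–28, 37–45.
The reverse primer's reverse complement is AGAACGTTC, matching at positions 108–116.
Each forward site pairs with the reverse site to give a product ending at position 116: sizes 97, 80 bp.

Two products: 97 bp, 80 bp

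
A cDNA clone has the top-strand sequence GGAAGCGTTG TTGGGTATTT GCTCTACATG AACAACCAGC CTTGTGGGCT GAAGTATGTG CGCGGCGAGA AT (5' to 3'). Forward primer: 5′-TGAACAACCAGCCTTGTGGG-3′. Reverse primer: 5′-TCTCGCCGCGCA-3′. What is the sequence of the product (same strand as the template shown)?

The forward primer matches the template at positions 29–48.
The reverse primer's reverse complement is TGCGCGGCGAGA, which matches the template at positions 59–70.
The product is the template from position 29 through 70 (42 bp).

5'-TGAACAACCAGCCTTGTGGGCTGAAGTATGTGCGCGGCGAGA-3'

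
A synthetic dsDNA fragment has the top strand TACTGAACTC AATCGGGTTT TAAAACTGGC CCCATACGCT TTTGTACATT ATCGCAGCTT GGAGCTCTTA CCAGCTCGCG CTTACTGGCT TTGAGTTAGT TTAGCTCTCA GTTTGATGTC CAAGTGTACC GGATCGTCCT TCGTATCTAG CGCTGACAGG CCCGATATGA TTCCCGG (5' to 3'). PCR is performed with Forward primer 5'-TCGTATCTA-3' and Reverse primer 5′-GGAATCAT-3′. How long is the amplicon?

The forward primer matches the template at positions 141–149.
Taking the reverse complement of GGAATCAT gives ATGATTCC, found at positions 167–174 on the template; the primer anneals here to the top strand with its 3' end pointing upstream.
The product runs from position 141 to position 174, so its length is 174 − 141 + 1 = 34 bp.

34 bp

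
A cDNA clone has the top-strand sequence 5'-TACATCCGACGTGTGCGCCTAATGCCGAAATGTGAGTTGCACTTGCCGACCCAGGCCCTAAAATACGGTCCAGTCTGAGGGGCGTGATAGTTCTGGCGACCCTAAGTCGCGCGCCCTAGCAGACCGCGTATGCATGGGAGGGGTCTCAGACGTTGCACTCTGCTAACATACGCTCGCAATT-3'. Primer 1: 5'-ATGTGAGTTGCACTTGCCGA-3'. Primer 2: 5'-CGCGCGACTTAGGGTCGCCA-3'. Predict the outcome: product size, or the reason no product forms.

Yes — an 84 bp product.

Primer 1 (ATGTGAGTTGCACTTGCCGA) matches the top strand at positions 30–49; it acts as a forward primer.
Primer 2's reverse complement is TGGCGACCCTAAGTCGCGCG, matching the top strand at positions 94–113; it acts as a reverse primer.
The 3' ends face each other across positions 30–113, giving an 84 bp product.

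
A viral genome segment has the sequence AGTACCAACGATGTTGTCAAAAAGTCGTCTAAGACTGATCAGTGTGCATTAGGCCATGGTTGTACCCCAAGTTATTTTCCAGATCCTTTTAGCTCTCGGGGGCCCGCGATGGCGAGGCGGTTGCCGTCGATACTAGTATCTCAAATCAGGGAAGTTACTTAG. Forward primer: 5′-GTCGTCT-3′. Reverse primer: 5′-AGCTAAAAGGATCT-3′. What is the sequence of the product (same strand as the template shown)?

Scanning the template, GTCGTCT occurs at positions 24–30; this primer anneals to the bottom strand there with its 3' end pointing downstream.
Reverse complement of the reverse primer: AGATCCTTTTAGCT. This occurs on the top strand at positions 81–94.
The product is the template from position 24 through 94 (71 bp).

5'-GTCGTCTAAGACTGATCAGTGTGCATTAGGCCATGGTTGTACCCCAAGTTATTTTCCAGATCCTTTTAGCT-3'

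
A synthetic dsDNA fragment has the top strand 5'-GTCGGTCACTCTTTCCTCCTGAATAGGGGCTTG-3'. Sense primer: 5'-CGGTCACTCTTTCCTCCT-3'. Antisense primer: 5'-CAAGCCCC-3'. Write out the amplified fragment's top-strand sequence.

5'-CGGTCACTCTTTCCTCCTGAATAGGGGCTTG-3'

Scanning the template, CGGTCACTCTTTCCTCCT occurs at positions 3–20; this primer anneals to the bottom strand there with its 3' end pointing downstream.
The reverse primer's reverse complement is GGGGCTTG, which matches the template at positions 26–33.
The product is the template from position 3 through 33 (31 bp).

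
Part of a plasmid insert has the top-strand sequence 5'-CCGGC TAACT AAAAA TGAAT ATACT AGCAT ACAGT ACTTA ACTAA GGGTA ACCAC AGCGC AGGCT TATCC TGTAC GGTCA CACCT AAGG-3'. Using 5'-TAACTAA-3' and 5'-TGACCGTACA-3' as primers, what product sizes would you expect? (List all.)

75 bp, 42 bp

The forward primer TAACTAA matches the top strand at positions 6–12, 39–45.
The reverse primer's reverse complement is TGTACGGTCA, matching at positions 71–80.
Each forward site pairs with the reverse site to give a product ending at position 80: sizes 75, 42 bp.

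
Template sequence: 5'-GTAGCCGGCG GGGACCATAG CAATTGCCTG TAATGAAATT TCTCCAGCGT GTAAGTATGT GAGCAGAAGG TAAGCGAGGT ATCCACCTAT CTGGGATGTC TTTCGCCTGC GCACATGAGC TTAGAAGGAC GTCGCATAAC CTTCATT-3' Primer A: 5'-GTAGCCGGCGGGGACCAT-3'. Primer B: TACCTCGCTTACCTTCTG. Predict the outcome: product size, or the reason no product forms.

Yes — an 81 bp product.

Primer A (GTAGCCGGCGGGGACCAT) matches the top strand at positions 1–18; it acts as a forward primer.
Primer B's reverse complement is CAGAAGGTAAGCGAGGTA, matching the top strand at positions 64–81; it acts as a reverse primer.
The 3' ends face each other across positions 1–81, giving an 81 bp product.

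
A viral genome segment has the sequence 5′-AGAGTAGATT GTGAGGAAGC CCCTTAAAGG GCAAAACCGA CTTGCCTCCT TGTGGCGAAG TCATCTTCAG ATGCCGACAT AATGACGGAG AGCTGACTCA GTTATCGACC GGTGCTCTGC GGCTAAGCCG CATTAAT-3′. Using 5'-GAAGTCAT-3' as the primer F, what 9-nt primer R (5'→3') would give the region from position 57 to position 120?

The product's 3' end on the top strand is position 120.
The reverse primer anneals to the top strand over positions 112–120, i.e. to GTGCTCTGC.
Its sequence written 5'→3' is the reverse complement: GCAGAGCAC.

5'-GCAGAGCAC-3'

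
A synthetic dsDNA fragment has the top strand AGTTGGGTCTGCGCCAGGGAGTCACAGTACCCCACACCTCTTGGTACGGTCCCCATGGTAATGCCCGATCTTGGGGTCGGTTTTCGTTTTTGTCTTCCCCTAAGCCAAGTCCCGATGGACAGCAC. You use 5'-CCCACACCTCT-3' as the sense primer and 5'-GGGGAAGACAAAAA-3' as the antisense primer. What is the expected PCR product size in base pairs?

70 bp

The forward primer matches the template at positions 31–41.
The reverse primer's reverse complement is TTTTTGTCTTCCCC, which matches the template at positions 87–100.
The product runs from position 31 to position 100, so its length is 100 − 31 + 1 = 70 bp.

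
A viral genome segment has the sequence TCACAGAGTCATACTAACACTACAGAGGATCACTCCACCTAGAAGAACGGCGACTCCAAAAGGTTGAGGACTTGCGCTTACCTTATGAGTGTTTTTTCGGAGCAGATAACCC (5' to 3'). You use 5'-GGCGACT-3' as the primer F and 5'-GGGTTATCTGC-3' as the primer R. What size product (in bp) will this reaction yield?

64 bp

The forward primer matches the template at positions 49–55.
The reverse primer's reverse complement is GCAGATAACCC, which matches the template at positions 102–112.
Product length = (reverse-primer end) − (forward-primer start) + 1 = 112 − 49 + 1 = 64 bp.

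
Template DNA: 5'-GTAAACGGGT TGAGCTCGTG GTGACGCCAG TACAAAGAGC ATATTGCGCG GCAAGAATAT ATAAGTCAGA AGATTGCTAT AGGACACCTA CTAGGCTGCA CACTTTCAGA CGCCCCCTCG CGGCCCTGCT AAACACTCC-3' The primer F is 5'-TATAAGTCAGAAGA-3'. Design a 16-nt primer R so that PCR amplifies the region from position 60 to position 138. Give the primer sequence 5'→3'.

5'-GAGTGTTTAGCAGGGC-3'

The product's 3' end on the top strand is position 138.
The reverse primer anneals to the top strand over positions 123–138, i.e. to GCCCTGCTAAACACTC.
Its sequence written 5'→3' is the reverse complement: GAGTGTTTAGCAGGGC.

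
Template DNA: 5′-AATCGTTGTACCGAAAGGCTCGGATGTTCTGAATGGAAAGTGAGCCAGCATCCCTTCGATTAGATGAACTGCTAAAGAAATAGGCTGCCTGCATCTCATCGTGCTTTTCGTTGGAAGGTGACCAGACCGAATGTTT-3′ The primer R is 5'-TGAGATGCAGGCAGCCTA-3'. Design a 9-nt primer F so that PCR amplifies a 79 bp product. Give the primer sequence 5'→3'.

5'-TCGGATGTT-3'

The reverse primer's reverse complement TAGGCTGCCTGCATCTCA matches the template at positions 81–98, so the product ends at position 98.
A 79 bp product then starts at position 98 − 79 + 1 = 20.
The forward primer is identical to the top strand there: TCGGATGTT.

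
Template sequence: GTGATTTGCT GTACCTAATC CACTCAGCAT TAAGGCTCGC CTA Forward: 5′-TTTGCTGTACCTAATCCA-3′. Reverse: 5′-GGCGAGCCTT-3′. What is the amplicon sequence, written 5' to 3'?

5'-TTTGCTGTACCTAATCCACTCAGCATTAAGGCTCGCC-3'

Forward primer TTTGCTGTACCTAATCCA is found on the top strand at positions 5–22.
Reverse complement of the reverse primer: AAGGCTCGCC. This occurs on the top strand at positions 32–41.
The product is the template from position 5 through 41 (37 bp).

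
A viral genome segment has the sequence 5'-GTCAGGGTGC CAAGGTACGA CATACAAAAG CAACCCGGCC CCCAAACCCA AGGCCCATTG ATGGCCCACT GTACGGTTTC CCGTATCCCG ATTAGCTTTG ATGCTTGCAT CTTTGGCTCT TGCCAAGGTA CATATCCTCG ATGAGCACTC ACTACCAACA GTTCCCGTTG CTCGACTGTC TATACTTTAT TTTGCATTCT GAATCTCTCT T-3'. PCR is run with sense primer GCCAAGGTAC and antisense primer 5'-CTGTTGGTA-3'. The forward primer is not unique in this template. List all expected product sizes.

153 bp, 40 bp

The forward primer GCCAAGGTAC matches the top strand at positions 9–18, 122–131.
The reverse primer's reverse complement is TACCAACAG, matching at positions 153–161.
Each forward site pairs with the reverse site to give a product ending at position 161: sizes 153, 40 bp.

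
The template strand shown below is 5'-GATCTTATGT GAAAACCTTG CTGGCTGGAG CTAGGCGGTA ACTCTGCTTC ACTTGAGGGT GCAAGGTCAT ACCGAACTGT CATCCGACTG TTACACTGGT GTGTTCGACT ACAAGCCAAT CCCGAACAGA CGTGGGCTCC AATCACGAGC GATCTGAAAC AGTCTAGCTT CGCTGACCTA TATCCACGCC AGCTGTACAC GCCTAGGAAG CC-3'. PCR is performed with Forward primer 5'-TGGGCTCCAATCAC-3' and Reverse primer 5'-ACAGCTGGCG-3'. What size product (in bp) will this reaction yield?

Forward primer TGGGCTCCAATCAC is found on the top strand at positions 133–146.
Reverse complement of the reverse primer: CGCCAGCTGT. This occurs on the top strand at positions 187–196.
Amplicon spans positions 133–196: 64 bp.

64 bp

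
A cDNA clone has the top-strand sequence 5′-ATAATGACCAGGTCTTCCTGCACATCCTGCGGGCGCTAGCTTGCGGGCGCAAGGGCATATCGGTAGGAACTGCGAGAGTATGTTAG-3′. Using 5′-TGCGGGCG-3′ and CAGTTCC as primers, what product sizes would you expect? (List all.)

The forward primer TGCGGGCG matches the top strand at positions 28–35, 42–49.
The reverse primer's reverse complement is GGAACTG, matching at positions 66–72.
Each forward site pairs with the reverse site to give a product ending at position 72: sizes 45, 31 bp.

45 bp, 31 bp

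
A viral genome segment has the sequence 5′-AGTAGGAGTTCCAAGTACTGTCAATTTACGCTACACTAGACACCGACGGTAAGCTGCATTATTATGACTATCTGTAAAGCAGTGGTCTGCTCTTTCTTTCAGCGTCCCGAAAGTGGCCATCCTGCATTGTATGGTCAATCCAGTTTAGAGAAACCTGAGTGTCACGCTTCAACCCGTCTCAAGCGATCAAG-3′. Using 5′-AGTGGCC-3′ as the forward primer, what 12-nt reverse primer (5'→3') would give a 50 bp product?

The forward primer binds at positions 112–118, so a 50 bp product ends at position 112 + 50 − 1 = 161.
The reverse primer anneals to the top strand over positions 150–161, i.e. to GAAACCTGAGTG.
Its sequence written 5'→3' is the reverse complement: CACTCAGGTTTC.

5'-CACTCAGGTTTC-3'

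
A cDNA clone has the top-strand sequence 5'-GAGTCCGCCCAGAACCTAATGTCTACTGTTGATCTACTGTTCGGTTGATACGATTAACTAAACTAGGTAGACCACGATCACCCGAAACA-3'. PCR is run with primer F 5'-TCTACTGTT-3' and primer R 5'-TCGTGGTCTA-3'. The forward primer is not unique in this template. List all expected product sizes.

The forward primer TCTACTGTT matches the top strand at positions 22–30, 33–41.
The reverse primer's reverse complement is TAGACCACGA, matching at positions 68–77.
Each forward site pairs with the reverse site to give a product ending at position 77: sizes 56, 45 bp.

56 bp, 45 bp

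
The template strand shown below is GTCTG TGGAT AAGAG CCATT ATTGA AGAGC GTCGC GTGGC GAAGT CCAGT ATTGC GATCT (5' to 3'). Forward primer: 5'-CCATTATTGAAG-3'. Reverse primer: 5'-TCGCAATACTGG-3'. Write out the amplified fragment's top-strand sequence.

5'-CCATTATTGAAGAGCGTCGCGTGGCGAAGTCCAGTATTGCGA-3'

Forward primer CCATTATTGAAG is found on the top strand at positions 16–27.
Reverse complement of the reverse primer: CCAGTATTGCGA. This occurs on the top strand at positions 46–57.
The product is the template from position 16 through 57 (42 bp).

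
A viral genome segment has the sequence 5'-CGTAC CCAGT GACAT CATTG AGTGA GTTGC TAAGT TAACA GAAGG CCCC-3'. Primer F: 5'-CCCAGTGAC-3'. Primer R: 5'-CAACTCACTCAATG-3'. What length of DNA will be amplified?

25 bp

Scanning the template, CCCAGTGAC occurs at positions 5–13; this primer anneals to the bottom strand there with its 3' end pointing downstream.
Reverse complement of the reverse primer: CATTGAGTGAGTTG. This occurs on the top strand at positions 16–29.
The product runs from position 5 to position 29, so its length is 29 − 5 + 1 = 25 bp.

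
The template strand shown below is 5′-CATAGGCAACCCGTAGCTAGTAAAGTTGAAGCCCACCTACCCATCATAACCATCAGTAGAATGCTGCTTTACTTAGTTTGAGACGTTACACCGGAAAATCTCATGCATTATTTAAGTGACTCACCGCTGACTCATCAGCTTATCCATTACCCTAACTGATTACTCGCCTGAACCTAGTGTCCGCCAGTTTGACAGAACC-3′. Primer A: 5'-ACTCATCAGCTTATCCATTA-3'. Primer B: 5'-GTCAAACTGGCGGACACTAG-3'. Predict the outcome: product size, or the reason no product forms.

Yes — a 64 bp product.

Primer A (ACTCATCAGCTTATCCATTA) matches the top strand at positions 130–149; it acts as a forward primer.
Primer B's reverse complement is CTAGTGTCCGCCAGTTTGAC, matching the top strand at positions 174–193; it acts as a reverse primer.
The 3' ends face each other across positions 130–193, giving a 64 bp product.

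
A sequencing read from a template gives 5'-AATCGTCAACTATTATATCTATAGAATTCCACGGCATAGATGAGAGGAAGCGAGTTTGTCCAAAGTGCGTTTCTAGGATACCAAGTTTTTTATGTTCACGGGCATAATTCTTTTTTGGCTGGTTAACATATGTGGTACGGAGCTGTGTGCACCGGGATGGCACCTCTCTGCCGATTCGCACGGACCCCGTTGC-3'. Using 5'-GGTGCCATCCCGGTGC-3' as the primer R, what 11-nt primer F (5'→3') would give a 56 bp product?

5'-TCTTTTTTGGC-3'

The reverse primer's reverse complement GCACCGGGATGGCACC matches the template at positions 149–164, so the product ends at position 164.
A 56 bp product then starts at position 164 − 56 + 1 = 109.
The forward primer is identical to the top strand there: TCTTTTTTGGC.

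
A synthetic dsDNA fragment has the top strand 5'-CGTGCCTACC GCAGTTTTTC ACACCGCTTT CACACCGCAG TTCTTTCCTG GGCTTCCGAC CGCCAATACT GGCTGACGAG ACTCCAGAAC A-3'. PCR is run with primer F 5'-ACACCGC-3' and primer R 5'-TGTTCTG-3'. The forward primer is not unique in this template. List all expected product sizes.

71 bp, 60 bp

The forward primer ACACCGC matches the top strand at positions 21–27, 32–38.
The reverse primer's reverse complement is CAGAACA, matching at positions 85–91.
Each forward site pairs with the reverse site to give a product ending at position 91: sizes 71, 60 bp.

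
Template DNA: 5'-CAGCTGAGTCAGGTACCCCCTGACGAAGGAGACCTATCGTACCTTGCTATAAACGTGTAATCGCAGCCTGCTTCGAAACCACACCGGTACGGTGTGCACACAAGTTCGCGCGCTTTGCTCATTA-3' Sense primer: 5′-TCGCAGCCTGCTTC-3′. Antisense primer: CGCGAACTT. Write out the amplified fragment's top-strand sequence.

5'-TCGCAGCCTGCTTCGAAACCACACCGGTACGGTGTGCACACAAGTTCGCG-3'

Forward primer TCGCAGCCTGCTTC is found on the top strand at positions 61–74.
Reverse complement of the reverse primer: AAGTTCGCG. This occurs on the top strand at positions 102–110.
The product is the template from position 61 through 110 (50 bp).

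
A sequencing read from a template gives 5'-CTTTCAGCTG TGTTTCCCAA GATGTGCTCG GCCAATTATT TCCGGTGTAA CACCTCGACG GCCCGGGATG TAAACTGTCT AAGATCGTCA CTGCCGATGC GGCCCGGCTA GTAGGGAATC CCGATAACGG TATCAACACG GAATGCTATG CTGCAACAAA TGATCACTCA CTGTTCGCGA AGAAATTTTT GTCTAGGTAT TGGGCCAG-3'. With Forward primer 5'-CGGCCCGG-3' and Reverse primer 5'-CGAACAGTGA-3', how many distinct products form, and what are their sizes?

The forward primer CGGCCCGG matches the top strand at positions 59–66, 100–107.
The reverse primer's reverse complement is TCACTGTTCG, matching at positions 168–177.
Each forward site pairs with the reverse site to give a product ending at position 177: sizes 119, 78 bp.

Two products: 119 bp, 78 bp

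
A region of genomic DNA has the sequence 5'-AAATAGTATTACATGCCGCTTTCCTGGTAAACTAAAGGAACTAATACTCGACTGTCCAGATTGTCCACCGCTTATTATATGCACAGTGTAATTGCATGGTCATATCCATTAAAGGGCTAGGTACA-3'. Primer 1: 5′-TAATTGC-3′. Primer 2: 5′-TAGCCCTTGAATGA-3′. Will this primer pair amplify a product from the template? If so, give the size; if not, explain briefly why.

No product — primer 2 has no binding site in the template.

Primer 2 (TAGCCCTTGAATGA) does not match the top strand, and its reverse complement TCATTCAAGGGCTA does not match either.
With no annealing site for primer 2, no amplification occurs.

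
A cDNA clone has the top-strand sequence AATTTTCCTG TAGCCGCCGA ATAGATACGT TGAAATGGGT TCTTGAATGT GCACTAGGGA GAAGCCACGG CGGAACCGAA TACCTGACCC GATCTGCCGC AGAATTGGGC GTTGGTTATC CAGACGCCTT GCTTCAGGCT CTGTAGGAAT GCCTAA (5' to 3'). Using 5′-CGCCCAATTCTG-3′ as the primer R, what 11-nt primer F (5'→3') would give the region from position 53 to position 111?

5'-ACTAGGGAGAA-3'

The reverse primer's reverse complement CAGAATTGGGCG matches the template at positions 100–111; the product starts at position 53.
The forward primer is identical to the top strand over positions 53–63: ACTAGGGAGAA.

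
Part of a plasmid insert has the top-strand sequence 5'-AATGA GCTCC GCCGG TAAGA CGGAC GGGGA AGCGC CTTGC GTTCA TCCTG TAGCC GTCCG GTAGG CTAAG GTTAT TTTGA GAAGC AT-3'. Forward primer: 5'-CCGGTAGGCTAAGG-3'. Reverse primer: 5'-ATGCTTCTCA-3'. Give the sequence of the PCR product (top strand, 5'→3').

5'-CCGGTAGGCTAAGGTTATTTTGAGAAGCAT-3'

The forward primer matches the template at positions 58–71.
The reverse primer's reverse complement is TGAGAAGCAT, which matches the template at positions 78–87.
The product is the template from position 58 through 87 (30 bp).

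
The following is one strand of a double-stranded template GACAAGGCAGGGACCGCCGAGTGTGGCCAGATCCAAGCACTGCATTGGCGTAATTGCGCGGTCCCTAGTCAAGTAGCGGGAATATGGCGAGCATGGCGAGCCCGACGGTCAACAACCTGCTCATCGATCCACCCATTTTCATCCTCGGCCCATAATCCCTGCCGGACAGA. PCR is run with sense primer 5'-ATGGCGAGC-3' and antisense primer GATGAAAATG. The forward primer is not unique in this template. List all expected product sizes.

The forward primer ATGGCGAGC matches the top strand at positions 84–92, 93–101.
The reverse primer's reverse complement is CATTTTCATC, matching at positions 134–143.
Each forward site pairs with the reverse site to give a product ending at position 143: sizes 60, 51 bp.

60 bp, 51 bp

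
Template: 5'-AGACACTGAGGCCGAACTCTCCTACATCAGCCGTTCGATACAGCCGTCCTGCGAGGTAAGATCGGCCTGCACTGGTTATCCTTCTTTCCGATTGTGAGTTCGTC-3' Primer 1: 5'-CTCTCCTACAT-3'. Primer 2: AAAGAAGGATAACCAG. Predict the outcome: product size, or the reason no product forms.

Primer 1 (CTCTCCTACAT) matches the top strand at positions 17–27; it acts as a forward primer.
Primer 2's reverse complement is CTGGTTATCCTTCTTT, matching the top strand at positions 72–87; it acts as a reverse primer.
The 3' ends face each other across positions 17–87, giving a 71 bp product.

Yes — a 71 bp product.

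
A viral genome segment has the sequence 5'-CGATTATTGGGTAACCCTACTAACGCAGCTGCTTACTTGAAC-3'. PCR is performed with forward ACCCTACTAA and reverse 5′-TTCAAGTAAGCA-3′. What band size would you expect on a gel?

The forward primer matches the template at positions 14–23.
The reverse primer's reverse complement is TGCTTACTTGAA, which matches the template at positions 30–41.
Product length = (reverse-primer end) − (forward-primer start) + 1 = 41 − 14 + 1 = 28 bp.

28 bp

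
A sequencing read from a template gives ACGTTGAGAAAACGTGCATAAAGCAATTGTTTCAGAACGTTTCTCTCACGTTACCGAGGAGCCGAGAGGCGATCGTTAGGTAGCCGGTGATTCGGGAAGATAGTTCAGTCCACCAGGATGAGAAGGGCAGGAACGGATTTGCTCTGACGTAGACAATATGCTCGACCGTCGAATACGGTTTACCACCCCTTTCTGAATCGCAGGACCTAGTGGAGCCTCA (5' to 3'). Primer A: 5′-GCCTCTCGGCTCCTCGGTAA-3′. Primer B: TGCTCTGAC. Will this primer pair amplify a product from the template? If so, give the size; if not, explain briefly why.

Primer A (GCCTCTCGGCTCCTCGGTAA) has reverse complement TTACCGAGGAGCCGAGAGGC, which matches the top strand at positions 51–70; primer A anneals to the top strand there with its 3' end pointing upstream toward position 51.
Primer B (TGCTCTGAC) matches the top strand directly at positions 140–148; it anneals to the bottom strand with its 3' end pointing downstream toward position 148.
The 3' ends diverge (primer A extends toward position 1, primer B toward position 220), so the primers never converge on a shared product.

No product — the primers' 3' ends point away from each other.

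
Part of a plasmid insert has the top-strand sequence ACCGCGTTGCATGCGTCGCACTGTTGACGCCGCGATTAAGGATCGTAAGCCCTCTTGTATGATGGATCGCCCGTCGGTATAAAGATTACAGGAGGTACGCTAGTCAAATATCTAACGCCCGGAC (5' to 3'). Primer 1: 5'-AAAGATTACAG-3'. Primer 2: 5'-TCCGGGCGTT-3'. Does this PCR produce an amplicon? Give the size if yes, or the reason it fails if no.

Primer 1 (AAAGATTACAG) matches the top strand at positions 81–91; it acts as a forward primer.
Primer 2's reverse complement is AACGCCCGGA, matching the top strand at positions 114–123; it acts as a reverse primer.
The 3' ends face each other across positions 81–123, giving a 43 bp product.

Yes — a 43 bp product.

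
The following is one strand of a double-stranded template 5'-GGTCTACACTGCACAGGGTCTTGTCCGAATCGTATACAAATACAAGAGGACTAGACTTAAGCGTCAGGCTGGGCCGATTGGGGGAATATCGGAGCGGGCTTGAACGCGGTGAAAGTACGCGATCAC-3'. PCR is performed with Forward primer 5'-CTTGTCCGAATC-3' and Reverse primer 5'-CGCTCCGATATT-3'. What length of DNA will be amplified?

Scanning the template, CTTGTCCGAATC occurs at positions 20–31; this primer anneals to the bottom strand there with its 3' end pointing downstream.
The reverse primer's reverse complement is AATATCGGAGCG, which matches the template at positions 85–96.
Amplicon spans positions 20–96: 77 bp.

77 bp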